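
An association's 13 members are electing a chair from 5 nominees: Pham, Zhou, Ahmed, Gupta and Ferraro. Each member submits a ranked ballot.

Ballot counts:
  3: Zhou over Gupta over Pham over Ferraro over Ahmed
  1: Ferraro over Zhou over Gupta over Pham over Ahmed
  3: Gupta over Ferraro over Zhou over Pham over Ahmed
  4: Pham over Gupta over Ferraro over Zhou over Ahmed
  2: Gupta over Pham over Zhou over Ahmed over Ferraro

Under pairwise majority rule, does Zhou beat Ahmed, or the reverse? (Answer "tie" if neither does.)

Zhou

Ballots ranking Zhou above Ahmed: 3 + 1 + 3 + 4 + 2 = 13.
Ballots ranking Ahmed above Zhou: 13 − 13 = 0.
Zhou wins the head-to-head 13–0.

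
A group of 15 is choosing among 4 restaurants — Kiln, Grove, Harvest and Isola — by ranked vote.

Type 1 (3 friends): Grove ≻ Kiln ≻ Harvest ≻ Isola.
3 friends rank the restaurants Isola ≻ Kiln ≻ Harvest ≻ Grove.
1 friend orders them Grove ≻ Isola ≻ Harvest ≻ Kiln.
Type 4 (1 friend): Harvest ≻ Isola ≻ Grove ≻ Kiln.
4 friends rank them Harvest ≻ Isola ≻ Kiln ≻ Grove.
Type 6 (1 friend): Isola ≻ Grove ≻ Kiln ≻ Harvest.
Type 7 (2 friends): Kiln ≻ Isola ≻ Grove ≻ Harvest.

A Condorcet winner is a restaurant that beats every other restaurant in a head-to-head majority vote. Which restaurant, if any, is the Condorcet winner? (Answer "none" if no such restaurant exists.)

none

Head-to-head results (15 friends):
Kiln vs Grove: Kiln preferred on 3+4+2 = 9 ballots; Kiln wins 9–6.
Kiln vs Harvest: 3+3+1+2 = 9 for Kiln, 6 for Harvest — Kiln by 9–6.
Kiln vs Isola: 3+2 = 5 for Kiln, 10 for Isola — Isola by 10–5.
Grove vs Harvest: Grove is ranked higher on 3+1+1+2 = 7 ballots, Harvest on 8. Harvest wins 8–7.
Grove vs Isola: Grove is ranked higher on 3+1 = 4 ballots, Isola on 11. Isola wins 11–4.
Harvest vs Isola: 3+1+4 = 8 for Harvest, 7 for Isola — Harvest by 8–7.
No restaurant is unbeaten: Kiln loses to Isola; Grove loses to Kiln; Harvest loses to Kiln; Isola loses to Harvest. In particular Kiln > Harvest > Isola > Kiln is a majority cycle — no Condorcet winner exists.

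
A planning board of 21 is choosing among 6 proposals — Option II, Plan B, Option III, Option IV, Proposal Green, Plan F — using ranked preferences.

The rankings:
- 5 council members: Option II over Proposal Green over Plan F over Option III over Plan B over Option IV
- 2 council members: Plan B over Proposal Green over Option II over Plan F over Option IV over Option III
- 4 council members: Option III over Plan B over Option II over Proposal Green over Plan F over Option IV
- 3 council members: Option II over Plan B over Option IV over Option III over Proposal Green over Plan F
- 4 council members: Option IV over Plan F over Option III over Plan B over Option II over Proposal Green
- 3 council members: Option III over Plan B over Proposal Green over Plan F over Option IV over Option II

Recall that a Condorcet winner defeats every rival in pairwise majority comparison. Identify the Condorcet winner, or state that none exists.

none

Check each pair by majority over 21 ballots:
Option II vs Plan B: Plan B wins 13–8.
Option II–Option III: Option III 11–10.
Option II vs Option IV: Option II, 14–7.
Option II vs Proposal Green: Option II, 16–5.
Option II vs Plan F: Option II wins 14–7.
Plan B vs Option III: Option III, 16–5.
Plan B vs Option IV: Plan B, 17–4.
Plan B–Proposal Green: Plan B 16–5.
Plan B vs Plan F: Plan B, 12–9.
Option III–Option IV: Option III 12–9.
Option III–Proposal Green: Option III 14–7.
Option III–Plan F: Plan F 11–10.
Option IV vs Proposal Green: Proposal Green wins 14–7.
Option IV vs Plan F: Plan F wins 14–7.
Proposal Green vs Plan F: Proposal Green wins 17–4.
Every option loses at least once (Option II loses to Plan B; Plan B loses to Option III; Option III loses to Plan F; Option IV loses to Option II; Proposal Green loses to Option II; Plan F loses to Option II). The majority relation contains the cycle Option II → Plan F → Option III → Option II, so there is no Condorcet winner.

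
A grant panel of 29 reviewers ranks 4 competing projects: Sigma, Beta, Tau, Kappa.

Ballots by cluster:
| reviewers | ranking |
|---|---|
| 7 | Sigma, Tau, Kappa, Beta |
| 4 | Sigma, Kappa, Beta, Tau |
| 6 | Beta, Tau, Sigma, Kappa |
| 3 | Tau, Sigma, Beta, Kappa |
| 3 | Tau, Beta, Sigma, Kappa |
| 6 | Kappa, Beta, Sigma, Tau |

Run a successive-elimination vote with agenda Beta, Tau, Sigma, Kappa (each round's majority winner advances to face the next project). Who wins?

Round 1: Beta vs Tau — 16–13, Beta advances.
Round 2: Beta vs Sigma — 15–14, Beta advances.
Round 3: Beta vs Kappa — 12–17, Kappa advances.
Kappa survives the agenda.

Kappa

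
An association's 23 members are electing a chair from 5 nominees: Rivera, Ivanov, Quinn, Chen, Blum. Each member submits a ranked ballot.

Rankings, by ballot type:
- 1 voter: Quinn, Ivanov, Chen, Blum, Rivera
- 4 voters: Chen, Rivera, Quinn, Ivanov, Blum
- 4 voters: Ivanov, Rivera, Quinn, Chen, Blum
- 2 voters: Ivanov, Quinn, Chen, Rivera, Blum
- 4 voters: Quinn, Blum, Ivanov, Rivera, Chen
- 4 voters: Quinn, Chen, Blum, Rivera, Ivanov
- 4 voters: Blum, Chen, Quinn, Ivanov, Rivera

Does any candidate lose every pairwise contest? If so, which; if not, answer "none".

Head-to-head results (23 voters):
Rivera vs Ivanov: 8 to 15, Ivanov.
Rivera vs Quinn: Rivera preferred on 4+4 = 8 ballots; Quinn wins 15–8.
Rivera vs Chen: Rivera preferred on 4+4 = 8 ballots; Chen wins 15–8.
Rivera vs Blum: Rivera preferred on 4+4+2 = 10 ballots; Blum wins 13–10.
Ivanov vs Quinn: 4+2 = 6 for Ivanov, 17 for Quinn — Quinn by 17–6.
Ivanov vs Chen: Chen, 12–11.
Ivanov vs Blum: Ivanov is ranked higher on 1+4+4+2 = 11 ballots, Blum on 12. Blum wins 12–11.
Quinn vs Chen: Quinn, 15–8.
Quinn vs Blum: Quinn, 19–4.
Chen vs Blum: Chen preferred on 1+4+4+2+4 = 15 ballots; Chen wins 15–8.
Rivera loses to every other candidate — it is the Condorcet loser.

Rivera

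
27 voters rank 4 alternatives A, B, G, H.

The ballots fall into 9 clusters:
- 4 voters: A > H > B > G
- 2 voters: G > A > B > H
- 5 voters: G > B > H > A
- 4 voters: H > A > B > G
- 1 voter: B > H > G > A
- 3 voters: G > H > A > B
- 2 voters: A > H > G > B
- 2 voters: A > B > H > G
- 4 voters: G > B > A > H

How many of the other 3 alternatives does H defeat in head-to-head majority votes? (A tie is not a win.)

0

H against each rival (27 voters):
H vs A: H preferred on 5+4+1+3 = 13 ballots; A wins 14–13.
H vs B: B, 14–13.
H vs G: G wins 14–13.
H beats no one; loses to A, B, G — 0 pairwise wins.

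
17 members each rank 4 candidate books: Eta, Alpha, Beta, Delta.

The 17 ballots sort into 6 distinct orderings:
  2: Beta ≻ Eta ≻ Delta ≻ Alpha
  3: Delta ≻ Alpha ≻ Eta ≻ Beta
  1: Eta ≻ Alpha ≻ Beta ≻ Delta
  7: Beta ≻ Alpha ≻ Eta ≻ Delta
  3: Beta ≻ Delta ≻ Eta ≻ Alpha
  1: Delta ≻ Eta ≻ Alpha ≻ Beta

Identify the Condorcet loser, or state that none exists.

Head-to-head results (17 members):
Eta–Alpha: Alpha 10–7.
Eta–Beta: Beta 12–5.
Eta vs Delta: Eta is ranked higher on 2+1+7 = 10 ballots, Delta on 7. Eta wins 10–7.
Alpha–Beta: Beta 12–5.
Alpha vs Delta: Delta wins 9–8.
Beta vs Delta: Beta is ranked higher on 2+1+7+3 = 13 ballots, Delta on 4. Beta wins 13–4.
Every book wins at least one matchup (Eta beats Delta; Alpha beats Eta; Beta beats Eta; Delta beats Alpha), so there is no Condorcet loser.

none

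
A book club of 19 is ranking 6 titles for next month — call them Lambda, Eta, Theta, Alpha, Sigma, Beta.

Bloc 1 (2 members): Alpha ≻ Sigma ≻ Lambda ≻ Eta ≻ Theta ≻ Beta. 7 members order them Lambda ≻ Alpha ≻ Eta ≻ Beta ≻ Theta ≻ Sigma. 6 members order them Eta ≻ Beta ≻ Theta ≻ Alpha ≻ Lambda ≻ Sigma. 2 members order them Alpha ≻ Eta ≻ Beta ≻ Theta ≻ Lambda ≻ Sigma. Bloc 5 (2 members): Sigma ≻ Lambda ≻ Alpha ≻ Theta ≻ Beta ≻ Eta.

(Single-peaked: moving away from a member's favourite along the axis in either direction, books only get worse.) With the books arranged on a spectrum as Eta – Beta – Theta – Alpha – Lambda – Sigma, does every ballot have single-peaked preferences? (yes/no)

Axis positions: Eta=1, Beta=2, Theta=3, Alpha=4, Lambda=5, Sigma=6.
Bloc 1: ranking walks positions 4-6-5-1-3-2; Sigma is ranked above Lambda even though Lambda lies between Sigma and the peak Alpha on the axis — preferences dip and rise again. Not single-peaked.
Bloc 2: ranking walks positions 5-4-1-2-3-6; Eta is ranked above Theta even though Theta lies between Eta and the peak Lambda on the axis — preferences dip and rise again. Not single-peaked.
Bloc 3 (peak Eta at position 1): ranking walks positions 1-2-3-4-5-6, expanding outward from the peak — single-peaked.
Bloc 4: ranking walks positions 4-1-2-3-5-6; Eta is ranked above Theta even though Theta lies between Eta and the peak Alpha on the axis — preferences dip and rise again. Not single-peaked.
Bloc 5 (peak Sigma at position 6): ranking walks positions 6-5-4-3-2-1, expanding outward from the peak — single-peaked.
Bloc 1 violates single-peakedness, so the profile is not single-peaked on this axis.

no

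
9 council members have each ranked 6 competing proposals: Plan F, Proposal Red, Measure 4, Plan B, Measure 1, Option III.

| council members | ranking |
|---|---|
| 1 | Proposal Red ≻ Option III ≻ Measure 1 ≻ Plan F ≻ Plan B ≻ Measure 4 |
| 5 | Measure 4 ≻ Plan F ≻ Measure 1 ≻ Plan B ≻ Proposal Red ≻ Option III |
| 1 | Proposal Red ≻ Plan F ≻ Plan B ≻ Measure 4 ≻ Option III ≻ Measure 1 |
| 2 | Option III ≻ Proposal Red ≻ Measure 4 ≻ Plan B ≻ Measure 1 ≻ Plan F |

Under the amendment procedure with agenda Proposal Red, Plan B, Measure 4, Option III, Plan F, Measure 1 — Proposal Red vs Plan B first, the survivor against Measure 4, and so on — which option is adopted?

Round 1: Proposal Red vs Plan B — 4–5, Plan B advances.
Round 2: Plan B vs Measure 4 — 2–7, Measure 4 advances.
Round 3: Measure 4 vs Option III — 6–3, Measure 4 advances.
Round 4: Measure 4 vs Plan F — 7–2, Measure 4 advances.
Round 5: Measure 4 vs Measure 1 — 8–1, Measure 4 advances.
The agenda winner is Measure 4.

Measure 4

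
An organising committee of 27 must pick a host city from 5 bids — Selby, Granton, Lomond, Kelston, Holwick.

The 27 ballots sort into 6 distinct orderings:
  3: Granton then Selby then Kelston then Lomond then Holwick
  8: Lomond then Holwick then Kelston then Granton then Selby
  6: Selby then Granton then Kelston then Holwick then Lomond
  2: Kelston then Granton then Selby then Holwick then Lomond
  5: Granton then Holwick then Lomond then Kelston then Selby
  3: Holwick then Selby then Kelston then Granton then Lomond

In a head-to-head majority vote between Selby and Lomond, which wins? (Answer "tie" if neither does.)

Selby

Ballots ranking Selby above Lomond: 3 + 6 + 2 + 3 = 14.
Ballots ranking Lomond above Selby: 27 − 14 = 13.
Selby wins the head-to-head 14–13.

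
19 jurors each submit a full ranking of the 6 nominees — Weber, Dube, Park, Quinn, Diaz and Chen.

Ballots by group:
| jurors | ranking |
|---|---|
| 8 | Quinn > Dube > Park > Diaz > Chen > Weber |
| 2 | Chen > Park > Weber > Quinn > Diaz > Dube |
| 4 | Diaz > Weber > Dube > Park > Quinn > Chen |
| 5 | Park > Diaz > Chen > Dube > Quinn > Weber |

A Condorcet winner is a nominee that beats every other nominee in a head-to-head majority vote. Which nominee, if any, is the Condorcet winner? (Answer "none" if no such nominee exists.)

Check each pair by majority over 19 ballots:
Weber vs Dube: Weber is ranked higher on 2+4 = 6 ballots, Dube on 13. Dube wins 13–6.
Weber vs Park: 4 to 15, Park.
Weber vs Quinn: Quinn wins 13–6.
Weber–Diaz: Diaz 17–2.
Weber–Chen: Chen 15–4.
Dube vs Park: Dube preferred on 8+4 = 12 ballots; Dube wins 12–7.
Dube vs Quinn: 9 to 10, Quinn.
Dube vs Diaz: 8 for Dube, 11 for Diaz — Diaz by 11–8.
Dube–Chen: Dube 12–7.
Park–Quinn: Park 11–8.
Park vs Diaz: Park wins 15–4.
Park vs Chen: 17 to 2, Park.
Quinn vs Diaz: Quinn is ranked higher on 8+2 = 10 ballots, Diaz on 9. Quinn wins 10–9.
Quinn vs Chen: Quinn preferred on 8+4 = 12 ballots; Quinn wins 12–7.
Diaz vs Chen: Diaz is ranked higher on 8+4+5 = 17 ballots, Chen on 2. Diaz wins 17–2.
Every nominee loses at least once (Weber loses to Dube; Dube loses to Quinn; Park loses to Dube; Quinn loses to Park; Diaz loses to Park; Chen loses to Dube). The majority relation contains the cycle Dube beats Park beats Quinn beats Dube, so there is no Condorcet winner.

none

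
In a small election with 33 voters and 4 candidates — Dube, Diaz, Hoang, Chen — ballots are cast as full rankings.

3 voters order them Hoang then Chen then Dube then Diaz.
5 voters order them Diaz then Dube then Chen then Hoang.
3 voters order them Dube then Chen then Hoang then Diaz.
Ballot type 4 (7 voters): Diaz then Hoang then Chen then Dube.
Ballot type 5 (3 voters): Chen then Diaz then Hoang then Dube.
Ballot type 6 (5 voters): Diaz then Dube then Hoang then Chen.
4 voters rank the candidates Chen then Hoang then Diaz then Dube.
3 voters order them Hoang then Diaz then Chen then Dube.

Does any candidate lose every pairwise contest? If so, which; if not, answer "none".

Dube

Pairwise majorities:
Dube vs Diaz: Dube preferred on 3+3 = 6 ballots; Diaz wins 27–6.
Dube–Hoang: Hoang 20–13.
Dube vs Chen: Chen wins 20–13.
Diaz vs Hoang: Diaz is ranked higher on 5+7+3+5 = 20 ballots, Hoang on 13. Diaz wins 20–13.
Diaz vs Chen: Diaz, 20–13.
Hoang vs Chen: Hoang is ranked higher on 3+7+5+3 = 18 ballots, Chen on 15. Hoang wins 18–15.
Dube is beaten in every head-to-head and is the Condorcet loser.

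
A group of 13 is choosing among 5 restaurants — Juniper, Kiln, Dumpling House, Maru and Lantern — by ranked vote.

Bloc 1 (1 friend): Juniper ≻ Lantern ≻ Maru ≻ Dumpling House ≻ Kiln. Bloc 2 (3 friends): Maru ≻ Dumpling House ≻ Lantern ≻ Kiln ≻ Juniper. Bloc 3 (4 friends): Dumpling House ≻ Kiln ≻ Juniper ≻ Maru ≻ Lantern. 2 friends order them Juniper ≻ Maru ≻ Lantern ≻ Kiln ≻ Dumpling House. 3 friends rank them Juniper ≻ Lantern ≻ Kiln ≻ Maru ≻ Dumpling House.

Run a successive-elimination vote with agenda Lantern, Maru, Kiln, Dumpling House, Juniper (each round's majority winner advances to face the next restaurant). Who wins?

Round 1: Lantern vs Maru — 4–9, Maru advances.
Round 2: Maru vs Kiln — 6–7, Kiln advances.
Round 3: Kiln vs Dumpling House — 5–8, Dumpling House advances.
Round 4: Dumpling House vs Juniper — 7–6, Dumpling House advances.
The agenda winner is Dumpling House.

Dumpling House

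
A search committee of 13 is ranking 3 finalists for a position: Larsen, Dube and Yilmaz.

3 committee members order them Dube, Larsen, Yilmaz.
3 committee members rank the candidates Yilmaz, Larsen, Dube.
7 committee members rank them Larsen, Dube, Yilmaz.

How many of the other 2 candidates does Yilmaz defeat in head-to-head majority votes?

0

Yilmaz against each rival (13 committee members):
Yilmaz vs Larsen: Yilmaz is ranked higher on 3 ballots, Larsen on 10. Larsen wins 10–3.
Yilmaz vs Dube: Yilmaz preferred on 3 ballots; Dube wins 10–3.
Yilmaz beats no one; loses to Larsen, Dube — 0 pairwise wins.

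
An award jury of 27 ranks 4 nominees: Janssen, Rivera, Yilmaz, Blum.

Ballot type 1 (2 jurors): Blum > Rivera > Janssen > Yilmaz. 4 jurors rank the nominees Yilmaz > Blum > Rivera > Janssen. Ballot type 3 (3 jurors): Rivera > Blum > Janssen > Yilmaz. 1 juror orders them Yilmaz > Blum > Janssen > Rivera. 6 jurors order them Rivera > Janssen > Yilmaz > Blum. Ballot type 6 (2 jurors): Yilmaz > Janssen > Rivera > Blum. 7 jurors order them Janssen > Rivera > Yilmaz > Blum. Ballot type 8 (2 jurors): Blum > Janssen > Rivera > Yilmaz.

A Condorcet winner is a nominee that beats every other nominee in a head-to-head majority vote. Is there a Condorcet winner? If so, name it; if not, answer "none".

Head-to-head results (27 jurors):
Janssen vs Rivera: 12 to 15, Rivera.
Janssen vs Yilmaz: 20 to 7, Janssen.
Janssen vs Blum: Janssen is ranked higher on 6+2+7 = 15 ballots, Blum on 12. Janssen wins 15–12.
Rivera vs Yilmaz: Rivera preferred on 2+3+6+7+2 = 20 ballots; Rivera wins 20–7.
Rivera vs Blum: 18 to 9, Rivera.
Yilmaz vs Blum: Yilmaz is ranked higher on 4+1+6+2+7 = 20 ballots, Blum on 7. Yilmaz wins 20–7.
Rivera wins every pairwise contest, so Rivera is the Condorcet winner.

Rivera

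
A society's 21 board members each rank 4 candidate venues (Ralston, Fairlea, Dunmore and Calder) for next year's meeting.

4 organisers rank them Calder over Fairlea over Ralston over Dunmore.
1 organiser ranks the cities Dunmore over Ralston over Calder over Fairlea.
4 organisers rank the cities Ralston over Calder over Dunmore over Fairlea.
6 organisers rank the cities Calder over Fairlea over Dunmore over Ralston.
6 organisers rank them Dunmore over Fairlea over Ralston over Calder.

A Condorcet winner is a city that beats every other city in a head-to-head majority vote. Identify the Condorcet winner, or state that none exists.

none

Pairwise majorities:
Ralston vs Fairlea: Fairlea, 16–5.
Ralston vs Dunmore: Dunmore, 13–8.
Ralston–Calder: Ralston 11–10.
Fairlea vs Dunmore: Dunmore, 11–10.
Fairlea vs Calder: Calder wins 15–6.
Dunmore vs Calder: Calder wins 14–7.
Each city drops at least one matchup (Ralston loses to Fairlea; Fairlea loses to Dunmore; Dunmore loses to Calder; Calder loses to Ralston); the cycle Ralston → Calder → Fairlea → Ralston rules out a Condorcet winner.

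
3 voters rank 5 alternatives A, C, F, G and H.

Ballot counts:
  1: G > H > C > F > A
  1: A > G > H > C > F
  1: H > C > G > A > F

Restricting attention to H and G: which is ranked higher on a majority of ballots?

G

Ballots ranking H above G: 1.
Ballots ranking G above H: 3 − 1 = 2.
G wins the head-to-head 2–1.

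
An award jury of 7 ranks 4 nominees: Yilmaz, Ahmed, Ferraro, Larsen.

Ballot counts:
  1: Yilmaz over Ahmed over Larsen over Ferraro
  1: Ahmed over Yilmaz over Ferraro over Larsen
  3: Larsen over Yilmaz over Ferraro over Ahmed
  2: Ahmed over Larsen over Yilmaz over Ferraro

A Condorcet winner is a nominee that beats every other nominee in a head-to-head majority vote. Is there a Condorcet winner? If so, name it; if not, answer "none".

Pairwise majorities:
Yilmaz vs Ahmed: 1+3 = 4 for Yilmaz, 3 for Ahmed — Yilmaz by 4–3.
Yilmaz vs Ferraro: 7 to 0, Yilmaz.
Yilmaz vs Larsen: Yilmaz preferred on 1+1 = 2 ballots; Larsen wins 5–2.
Ahmed vs Ferraro: Ahmed is ranked higher on 1+1+2 = 4 ballots, Ferraro on 3. Ahmed wins 4–3.
Ahmed vs Larsen: 1+1+2 = 4 for Ahmed, 3 for Larsen — Ahmed by 4–3.
Ferraro vs Larsen: Ferraro preferred on 1 ballot; Larsen wins 6–1.
Every nominee loses at least once (Yilmaz loses to Larsen; Ahmed loses to Yilmaz; Ferraro loses to Yilmaz; Larsen loses to Ahmed). The majority relation contains the cycle Yilmaz → Ahmed → Larsen → Yilmaz, so there is no Condorcet winner.

none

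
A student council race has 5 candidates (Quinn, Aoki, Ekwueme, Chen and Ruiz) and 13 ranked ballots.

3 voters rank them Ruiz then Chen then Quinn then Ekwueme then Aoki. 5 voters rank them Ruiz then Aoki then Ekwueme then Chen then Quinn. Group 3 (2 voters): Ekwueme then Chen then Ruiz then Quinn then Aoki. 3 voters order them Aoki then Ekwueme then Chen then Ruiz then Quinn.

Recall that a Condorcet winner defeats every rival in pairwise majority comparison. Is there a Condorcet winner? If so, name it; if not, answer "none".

Ruiz

Check each pair by majority over 13 ballots:
Quinn vs Aoki: Quinn preferred on 3+2 = 5 ballots; Aoki wins 8–5.
Quinn vs Ekwueme: 3 for Quinn, 10 for Ekwueme — Ekwueme by 10–3.
Quinn vs Chen: Quinn is ranked higher on 0 ballots, Chen on 13. Chen wins 13–0.
Quinn vs Ruiz: Quinn is ranked higher on 0 ballots, Ruiz on 13. Ruiz wins 13–0.
Aoki vs Ekwueme: Aoki is ranked higher on 5+3 = 8 ballots, Ekwueme on 5. Aoki wins 8–5.
Aoki vs Chen: 5+3 = 8 for Aoki, 5 for Chen — Aoki by 8–5.
Aoki vs Ruiz: Aoki preferred on 3 ballots; Ruiz wins 10–3.
Ekwueme vs Chen: Ekwueme is ranked higher on 5+2+3 = 10 ballots, Chen on 3. Ekwueme wins 10–3.
Ekwueme vs Ruiz: Ekwueme is ranked higher on 2+3 = 5 ballots, Ruiz on 8. Ruiz wins 8–5.
Chen vs Ruiz: Chen preferred on 2+3 = 5 ballots; Ruiz wins 8–5.
Ruiz wins every pairwise contest, so Ruiz is the Condorcet winner.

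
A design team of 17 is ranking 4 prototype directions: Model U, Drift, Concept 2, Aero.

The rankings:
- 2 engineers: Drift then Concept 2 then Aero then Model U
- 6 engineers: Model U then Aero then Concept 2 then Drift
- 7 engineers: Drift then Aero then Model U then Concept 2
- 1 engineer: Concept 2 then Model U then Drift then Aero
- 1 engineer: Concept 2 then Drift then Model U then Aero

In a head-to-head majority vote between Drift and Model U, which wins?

Ballots ranking Drift above Model U: 2 + 7 + 1 = 10.
Ballots ranking Model U above Drift: 17 − 10 = 7.
Drift wins the head-to-head 10–7.

Drift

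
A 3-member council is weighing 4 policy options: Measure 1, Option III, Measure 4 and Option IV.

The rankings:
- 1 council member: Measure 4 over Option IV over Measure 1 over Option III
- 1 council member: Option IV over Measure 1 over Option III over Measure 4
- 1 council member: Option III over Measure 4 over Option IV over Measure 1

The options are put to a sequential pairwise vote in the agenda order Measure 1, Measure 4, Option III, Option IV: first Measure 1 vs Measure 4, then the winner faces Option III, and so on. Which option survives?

Round 1: Measure 1 vs Measure 4 — 1–2, Measure 4 advances.
Round 2: Measure 4 vs Option III — 1–2, Option III advances.
Round 3: Option III vs Option IV — 1–2, Option IV advances.
The agenda winner is Option IV.

Option IV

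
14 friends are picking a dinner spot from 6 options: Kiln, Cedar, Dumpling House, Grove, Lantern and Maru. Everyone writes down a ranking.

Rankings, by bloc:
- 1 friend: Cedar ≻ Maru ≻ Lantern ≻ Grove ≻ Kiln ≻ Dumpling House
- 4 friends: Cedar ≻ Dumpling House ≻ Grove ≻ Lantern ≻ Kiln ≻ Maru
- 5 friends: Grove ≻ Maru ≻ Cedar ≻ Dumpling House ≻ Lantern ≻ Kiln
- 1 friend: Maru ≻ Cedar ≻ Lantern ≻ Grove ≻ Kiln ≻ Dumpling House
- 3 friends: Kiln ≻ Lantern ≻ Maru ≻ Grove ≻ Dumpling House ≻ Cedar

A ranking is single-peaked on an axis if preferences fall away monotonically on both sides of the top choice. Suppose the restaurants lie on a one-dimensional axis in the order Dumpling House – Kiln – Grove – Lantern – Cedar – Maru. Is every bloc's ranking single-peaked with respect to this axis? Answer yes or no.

Axis positions: Dumpling House=1, Kiln=2, Grove=3, Lantern=4, Cedar=5, Maru=6.
Bloc 1 (peak Cedar at position 5): ranking walks positions 5-6-4-3-2-1, expanding outward from the peak — single-peaked.
Bloc 2: ranking walks positions 5-1-3-4-2-6; Dumpling House is ranked above Lantern even though Lantern lies between Dumpling House and the peak Cedar on the axis — preferences dip and rise again. Not single-peaked.
Bloc 3: ranking walks positions 3-6-5-1-4-2; Maru is ranked above Lantern even though Lantern lies between Maru and the peak Grove on the axis — preferences dip and rise again. Not single-peaked.
Bloc 4 (peak Maru at position 6): ranking walks positions 6-5-4-3-2-1, expanding outward from the peak — single-peaked.
Bloc 5: ranking walks positions 2-4-6-3-1-5; Lantern is ranked above Grove even though Grove lies between Lantern and the peak Kiln on the axis — preferences dip and rise again. Not single-peaked.
Bloc 2 violates single-peakedness, so the profile is not single-peaked on this axis.

no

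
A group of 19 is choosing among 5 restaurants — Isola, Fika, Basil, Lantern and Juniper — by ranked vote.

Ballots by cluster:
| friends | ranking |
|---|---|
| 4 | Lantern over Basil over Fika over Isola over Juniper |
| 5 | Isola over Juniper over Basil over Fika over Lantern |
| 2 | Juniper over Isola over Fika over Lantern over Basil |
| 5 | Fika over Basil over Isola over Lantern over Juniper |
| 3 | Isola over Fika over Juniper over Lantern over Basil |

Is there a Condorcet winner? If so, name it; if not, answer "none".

Isola

Head-to-head results (19 friends):
Isola vs Fika: Isola, 10–9.
Isola vs Basil: Isola wins 10–9.
Isola vs Lantern: Isola, 15–4.
Isola vs Juniper: Isola, 17–2.
Fika vs Basil: Fika wins 10–9.
Fika–Lantern: Fika 15–4.
Fika vs Juniper: Fika, 12–7.
Basil vs Lantern: Basil, 10–9.
Basil vs Juniper: Juniper wins 10–9.
Lantern vs Juniper: Juniper, 10–9.
Isola wins every pairwise contest, so Isola is the Condorcet winner.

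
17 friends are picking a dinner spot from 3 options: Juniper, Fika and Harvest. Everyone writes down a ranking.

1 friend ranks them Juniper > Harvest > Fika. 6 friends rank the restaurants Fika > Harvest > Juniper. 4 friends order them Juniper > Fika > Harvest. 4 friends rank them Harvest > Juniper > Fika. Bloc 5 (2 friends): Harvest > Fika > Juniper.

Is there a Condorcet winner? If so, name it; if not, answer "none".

Pairwise majorities:
Juniper vs Fika: 1+4+4 = 9 for Juniper, 8 for Fika — Juniper by 9–8.
Juniper vs Harvest: Juniper is ranked higher on 1+4 = 5 ballots, Harvest on 12. Harvest wins 12–5.
Fika vs Harvest: Fika preferred on 6+4 = 10 ballots; Fika wins 10–7.
Each restaurant drops at least one matchup (Juniper loses to Harvest; Fika loses to Juniper; Harvest loses to Fika); the cycle Juniper beats Fika beats Harvest beats Juniper rules out a Condorcet winner.

none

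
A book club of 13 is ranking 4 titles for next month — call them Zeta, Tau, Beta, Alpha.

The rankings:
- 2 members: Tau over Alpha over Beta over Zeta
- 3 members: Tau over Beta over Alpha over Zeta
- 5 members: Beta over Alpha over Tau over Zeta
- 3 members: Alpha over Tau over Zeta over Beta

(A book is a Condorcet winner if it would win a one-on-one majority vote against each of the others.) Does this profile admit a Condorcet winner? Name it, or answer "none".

Head-to-head results (13 members):
Zeta vs Tau: Zeta preferred on 0 ballots; Tau wins 13–0.
Zeta vs Beta: 3 to 10, Beta.
Zeta vs Alpha: 0 for Zeta, 13 for Alpha — Alpha by 13–0.
Tau vs Beta: Tau preferred on 2+3+3 = 8 ballots; Tau wins 8–5.
Tau vs Alpha: Tau preferred on 2+3 = 5 ballots; Alpha wins 8–5.
Beta vs Alpha: Beta is ranked higher on 3+5 = 8 ballots, Alpha on 5. Beta wins 8–5.
Each book drops at least one matchup (Zeta loses to Tau; Tau loses to Alpha; Beta loses to Tau; Alpha loses to Beta); the cycle Tau > Beta > Alpha > Tau rules out a Condorcet winner.

none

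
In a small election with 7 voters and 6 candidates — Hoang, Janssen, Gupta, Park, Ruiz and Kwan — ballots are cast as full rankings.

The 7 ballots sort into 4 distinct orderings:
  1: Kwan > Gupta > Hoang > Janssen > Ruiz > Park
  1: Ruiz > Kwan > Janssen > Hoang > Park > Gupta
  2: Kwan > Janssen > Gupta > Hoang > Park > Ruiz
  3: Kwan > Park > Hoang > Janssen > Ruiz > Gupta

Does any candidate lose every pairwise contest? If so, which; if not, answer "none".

Head-to-head results (7 voters):
Hoang–Janssen: Hoang 4–3.
Hoang vs Gupta: Hoang preferred on 1+3 = 4 ballots; Hoang wins 4–3.
Hoang vs Park: Hoang wins 4–3.
Hoang vs Ruiz: 6 to 1, Hoang.
Hoang vs Kwan: Hoang preferred on 0 ballots; Kwan wins 7–0.
Janssen vs Gupta: Janssen, 6–1.
Janssen vs Park: Janssen is ranked higher on 1+1+2 = 4 ballots, Park on 3. Janssen wins 4–3.
Janssen vs Ruiz: Janssen wins 6–1.
Janssen vs Kwan: 0 for Janssen, 7 for Kwan — Kwan by 7–0.
Gupta–Park: Park 4–3.
Gupta–Ruiz: Ruiz 4–3.
Gupta vs Kwan: Kwan, 7–0.
Park vs Ruiz: Park wins 5–2.
Park–Kwan: Kwan 7–0.
Ruiz vs Kwan: Kwan, 6–1.
Only Gupta has no wins; Gupta is the Condorcet loser.

Gupta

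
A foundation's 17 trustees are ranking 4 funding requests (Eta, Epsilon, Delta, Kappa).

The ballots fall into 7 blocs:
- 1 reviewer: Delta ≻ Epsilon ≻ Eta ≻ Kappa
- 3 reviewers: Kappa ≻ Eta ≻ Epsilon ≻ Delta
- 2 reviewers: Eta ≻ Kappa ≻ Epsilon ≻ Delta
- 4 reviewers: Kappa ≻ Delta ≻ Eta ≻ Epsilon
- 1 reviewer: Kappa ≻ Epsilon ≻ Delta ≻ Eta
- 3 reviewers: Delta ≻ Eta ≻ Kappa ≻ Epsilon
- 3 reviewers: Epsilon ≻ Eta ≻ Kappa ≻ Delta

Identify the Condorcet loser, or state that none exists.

none

Head-to-head results (17 reviewers):
Eta vs Epsilon: Eta wins 12–5.
Eta–Delta: Delta 9–8.
Eta vs Kappa: Eta preferred on 1+2+3+3 = 9 ballots; Eta wins 9–8.
Epsilon–Delta: Epsilon 9–8.
Epsilon vs Kappa: Kappa wins 13–4.
Delta vs Kappa: Delta preferred on 1+3 = 4 ballots; Kappa wins 13–4.
Every project wins at least one matchup (Eta beats Epsilon; Epsilon beats Delta; Delta beats Eta; Kappa beats Epsilon), so there is no Condorcet loser.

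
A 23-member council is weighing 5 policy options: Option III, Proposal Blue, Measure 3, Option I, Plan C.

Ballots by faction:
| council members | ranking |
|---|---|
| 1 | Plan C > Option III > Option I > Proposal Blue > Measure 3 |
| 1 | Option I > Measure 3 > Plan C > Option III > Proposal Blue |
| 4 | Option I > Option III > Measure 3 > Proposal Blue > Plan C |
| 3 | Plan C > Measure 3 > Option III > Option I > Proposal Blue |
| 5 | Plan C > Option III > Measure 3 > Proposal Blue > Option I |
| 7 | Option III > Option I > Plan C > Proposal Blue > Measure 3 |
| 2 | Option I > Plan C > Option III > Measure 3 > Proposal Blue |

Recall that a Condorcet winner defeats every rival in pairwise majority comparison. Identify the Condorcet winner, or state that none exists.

none

Pairwise majorities:
Option III–Proposal Blue: Option III 23–0.
Option III–Measure 3: Option III 19–4.
Option III vs Option I: Option III, 16–7.
Option III vs Plan C: 4+7 = 11 for Option III, 12 for Plan C — Plan C by 12–11.
Proposal Blue vs Measure 3: Measure 3, 15–8.
Proposal Blue vs Option I: Proposal Blue preferred on 5 ballots; Option I wins 18–5.
Proposal Blue vs Plan C: Plan C wins 19–4.
Measure 3–Option I: Option I 15–8.
Measure 3–Plan C: Plan C 18–5.
Option I vs Plan C: Option I, 14–9.
Every option loses at least once (Option III loses to Plan C; Proposal Blue loses to Option III; Measure 3 loses to Option III; Option I loses to Option III; Plan C loses to Option I). The majority relation contains the cycle Option III → Option I → Plan C → Option III, so there is no Condorcet winner.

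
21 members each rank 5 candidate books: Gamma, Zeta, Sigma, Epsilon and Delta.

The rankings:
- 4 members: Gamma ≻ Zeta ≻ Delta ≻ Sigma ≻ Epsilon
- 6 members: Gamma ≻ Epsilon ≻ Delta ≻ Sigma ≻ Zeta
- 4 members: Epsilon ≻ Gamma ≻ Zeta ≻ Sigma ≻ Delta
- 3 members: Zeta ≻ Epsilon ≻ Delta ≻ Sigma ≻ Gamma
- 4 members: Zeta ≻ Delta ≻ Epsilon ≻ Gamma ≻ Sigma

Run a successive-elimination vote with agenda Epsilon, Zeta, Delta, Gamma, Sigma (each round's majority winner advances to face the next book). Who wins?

Gamma

Round 1: Epsilon vs Zeta — 10–11, Zeta advances.
Round 2: Zeta vs Delta — 15–6, Zeta advances.
Round 3: Zeta vs Gamma — 7–14, Gamma advances.
Round 4: Gamma vs Sigma — 18–3, Gamma advances.
Gamma survives the agenda.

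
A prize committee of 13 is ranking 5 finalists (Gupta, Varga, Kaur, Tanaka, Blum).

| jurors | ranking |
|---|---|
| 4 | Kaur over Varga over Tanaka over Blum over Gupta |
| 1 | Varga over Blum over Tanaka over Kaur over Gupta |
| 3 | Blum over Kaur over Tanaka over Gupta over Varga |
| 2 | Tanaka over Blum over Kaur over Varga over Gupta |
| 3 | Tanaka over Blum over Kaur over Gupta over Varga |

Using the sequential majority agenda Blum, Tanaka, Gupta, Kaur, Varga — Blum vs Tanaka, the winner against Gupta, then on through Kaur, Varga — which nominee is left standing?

Kaur

Round 1: Blum vs Tanaka — 4–9, Tanaka advances.
Round 2: Tanaka vs Gupta — 13–0, Tanaka advances.
Round 3: Tanaka vs Kaur — 6–7, Kaur advances.
Round 4: Kaur vs Varga — 12–1, Kaur advances.
Kaur survives the agenda.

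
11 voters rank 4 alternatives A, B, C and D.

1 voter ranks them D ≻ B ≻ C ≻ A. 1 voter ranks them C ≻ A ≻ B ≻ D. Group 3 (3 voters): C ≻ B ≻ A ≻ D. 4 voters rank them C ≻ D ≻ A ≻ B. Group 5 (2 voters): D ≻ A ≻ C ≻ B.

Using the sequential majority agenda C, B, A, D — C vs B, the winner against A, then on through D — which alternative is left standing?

C

Round 1: C vs B — 10–1, C advances.
Round 2: C vs A — 9–2, C advances.
Round 3: C vs D — 8–3, C advances.
The agenda winner is C.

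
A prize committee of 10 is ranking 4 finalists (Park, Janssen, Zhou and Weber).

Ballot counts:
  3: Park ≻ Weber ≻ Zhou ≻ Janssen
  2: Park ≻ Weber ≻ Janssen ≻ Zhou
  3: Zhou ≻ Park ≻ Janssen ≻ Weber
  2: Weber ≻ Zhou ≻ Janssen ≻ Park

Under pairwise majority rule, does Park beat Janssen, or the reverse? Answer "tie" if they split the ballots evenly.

Park

Ballots ranking Park above Janssen: 3 + 2 + 3 = 8.
Ballots ranking Janssen above Park: 10 − 8 = 2.
Park wins the head-to-head 8–2.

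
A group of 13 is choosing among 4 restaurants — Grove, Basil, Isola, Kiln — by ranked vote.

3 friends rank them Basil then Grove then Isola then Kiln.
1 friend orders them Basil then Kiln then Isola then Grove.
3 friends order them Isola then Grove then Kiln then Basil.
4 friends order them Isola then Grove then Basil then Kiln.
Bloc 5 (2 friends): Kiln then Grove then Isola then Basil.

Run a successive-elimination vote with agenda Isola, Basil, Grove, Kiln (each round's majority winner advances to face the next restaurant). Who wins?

Round 1: Isola vs Basil — 9–4, Isola advances.
Round 2: Isola vs Grove — 8–5, Isola advances.
Round 3: Isola vs Kiln — 10–3, Isola advances.
Isola survives the agenda.

Isola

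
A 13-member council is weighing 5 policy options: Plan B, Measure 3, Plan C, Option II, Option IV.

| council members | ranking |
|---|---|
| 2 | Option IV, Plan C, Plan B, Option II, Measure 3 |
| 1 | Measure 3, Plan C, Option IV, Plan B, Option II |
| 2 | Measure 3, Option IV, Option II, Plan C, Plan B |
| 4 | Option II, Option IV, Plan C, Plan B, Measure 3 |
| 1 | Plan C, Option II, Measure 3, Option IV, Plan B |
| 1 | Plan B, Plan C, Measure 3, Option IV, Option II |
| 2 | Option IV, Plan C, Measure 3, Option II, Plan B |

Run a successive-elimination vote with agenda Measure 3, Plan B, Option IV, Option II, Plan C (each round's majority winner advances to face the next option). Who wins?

Option IV

Round 1: Measure 3 vs Plan B — 6–7, Plan B advances.
Round 2: Plan B vs Option IV — 1–12, Option IV advances.
Round 3: Option IV vs Option II — 8–5, Option IV advances.
Round 4: Option IV vs Plan C — 10–3, Option IV advances.
The agenda winner is Option IV.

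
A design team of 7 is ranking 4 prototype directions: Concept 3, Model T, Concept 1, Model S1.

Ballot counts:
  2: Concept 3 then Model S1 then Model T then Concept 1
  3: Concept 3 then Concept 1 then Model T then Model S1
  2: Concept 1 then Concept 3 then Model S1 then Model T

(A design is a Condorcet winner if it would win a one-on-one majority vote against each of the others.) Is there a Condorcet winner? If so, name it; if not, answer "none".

Concept 3

Pairwise majorities:
Concept 3 vs Model T: 7 to 0, Concept 3.
Concept 3 vs Concept 1: Concept 3 is ranked higher on 2+3 = 5 ballots, Concept 1 on 2. Concept 3 wins 5–2.
Concept 3 vs Model S1: 2+3+2 = 7 for Concept 3, 0 for Model S1 — Concept 3 by 7–0.
Model T vs Concept 1: 2 to 5, Concept 1.
Model T vs Model S1: Model T preferred on 3 ballots; Model S1 wins 4–3.
Concept 1 vs Model S1: Concept 1 is ranked higher on 3+2 = 5 ballots, Model S1 on 2. Concept 1 wins 5–2.
Concept 3 wins every pairwise contest, so Concept 3 is the Condorcet winner.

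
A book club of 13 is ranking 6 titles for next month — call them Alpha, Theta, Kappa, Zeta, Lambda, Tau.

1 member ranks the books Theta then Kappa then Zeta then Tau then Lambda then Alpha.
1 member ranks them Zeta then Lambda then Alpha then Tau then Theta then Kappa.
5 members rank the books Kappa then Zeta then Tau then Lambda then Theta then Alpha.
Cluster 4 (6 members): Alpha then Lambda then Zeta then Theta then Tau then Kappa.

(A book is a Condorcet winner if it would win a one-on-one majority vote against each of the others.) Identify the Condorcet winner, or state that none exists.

Zeta

Check each pair by majority over 13 ballots:
Alpha vs Theta: Alpha preferred on 1+6 = 7 ballots; Alpha wins 7–6.
Alpha vs Kappa: 1+6 = 7 for Alpha, 6 for Kappa — Alpha by 7–6.
Alpha vs Zeta: 6 for Alpha, 7 for Zeta — Zeta by 7–6.
Alpha vs Lambda: 6 for Alpha, 7 for Lambda — Lambda by 7–6.
Alpha vs Tau: 7 to 6, Alpha.
Theta vs Kappa: 1+1+6 = 8 for Theta, 5 for Kappa — Theta by 8–5.
Theta vs Zeta: 1 for Theta, 12 for Zeta — Zeta by 12–1.
Theta vs Lambda: Theta preferred on 1 ballot; Lambda wins 12–1.
Theta vs Tau: 7 to 6, Theta.
Kappa vs Zeta: 6 to 7, Zeta.
Kappa vs Lambda: Kappa preferred on 1+5 = 6 ballots; Lambda wins 7–6.
Kappa vs Tau: Kappa is ranked higher on 1+5 = 6 ballots, Tau on 7. Tau wins 7–6.
Zeta vs Lambda: 1+1+5 = 7 for Zeta, 6 for Lambda — Zeta by 7–6.
Zeta vs Tau: Zeta preferred on 1+1+5+6 = 13 ballots; Zeta wins 13–0.
Lambda vs Tau: 7 to 6, Lambda.
Only Zeta has no losses; Zeta is the Condorcet winner.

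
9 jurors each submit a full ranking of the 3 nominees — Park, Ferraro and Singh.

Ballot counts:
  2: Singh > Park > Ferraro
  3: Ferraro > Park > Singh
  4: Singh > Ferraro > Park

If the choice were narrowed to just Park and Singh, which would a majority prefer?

Singh

Ballots ranking Park above Singh: 3.
Ballots ranking Singh above Park: 9 − 3 = 6.
Singh wins the head-to-head 6–3.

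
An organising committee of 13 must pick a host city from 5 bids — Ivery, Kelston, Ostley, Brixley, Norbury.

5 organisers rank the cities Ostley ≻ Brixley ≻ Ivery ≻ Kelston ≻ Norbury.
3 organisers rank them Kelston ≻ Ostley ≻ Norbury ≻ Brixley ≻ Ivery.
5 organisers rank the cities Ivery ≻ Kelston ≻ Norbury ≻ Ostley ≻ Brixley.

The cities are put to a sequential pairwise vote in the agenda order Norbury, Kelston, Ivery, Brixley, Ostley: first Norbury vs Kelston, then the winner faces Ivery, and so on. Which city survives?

Ostley

Round 1: Norbury vs Kelston — 0–13, Kelston advances.
Round 2: Kelston vs Ivery — 3–10, Ivery advances.
Round 3: Ivery vs Brixley — 5–8, Brixley advances.
Round 4: Brixley vs Ostley — 0–13, Ostley advances.
Ostley survives the agenda.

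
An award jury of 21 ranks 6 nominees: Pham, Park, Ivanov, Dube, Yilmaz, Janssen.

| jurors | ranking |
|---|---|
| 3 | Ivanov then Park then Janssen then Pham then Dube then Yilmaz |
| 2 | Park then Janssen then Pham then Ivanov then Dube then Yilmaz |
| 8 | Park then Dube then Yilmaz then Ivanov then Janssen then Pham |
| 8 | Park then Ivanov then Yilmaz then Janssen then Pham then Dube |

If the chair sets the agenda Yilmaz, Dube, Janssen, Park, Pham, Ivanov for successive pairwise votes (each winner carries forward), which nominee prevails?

Park

Round 1: Yilmaz vs Dube — 8–13, Dube advances.
Round 2: Dube vs Janssen — 8–13, Janssen advances.
Round 3: Janssen vs Park — 0–21, Park advances.
Round 4: Park vs Pham — 21–0, Park advances.
Round 5: Park vs Ivanov — 18–3, Park advances.
The agenda winner is Park.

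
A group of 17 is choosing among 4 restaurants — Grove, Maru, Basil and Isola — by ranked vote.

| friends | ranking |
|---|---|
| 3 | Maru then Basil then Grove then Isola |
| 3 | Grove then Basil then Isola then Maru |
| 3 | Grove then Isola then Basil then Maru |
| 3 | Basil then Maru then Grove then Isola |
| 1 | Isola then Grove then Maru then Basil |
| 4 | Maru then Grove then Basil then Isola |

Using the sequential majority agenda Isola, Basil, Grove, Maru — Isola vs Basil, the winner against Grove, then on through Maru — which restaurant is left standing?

Maru

Round 1: Isola vs Basil — 4–13, Basil advances.
Round 2: Basil vs Grove — 6–11, Grove advances.
Round 3: Grove vs Maru — 7–10, Maru advances.
Maru survives the agenda.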